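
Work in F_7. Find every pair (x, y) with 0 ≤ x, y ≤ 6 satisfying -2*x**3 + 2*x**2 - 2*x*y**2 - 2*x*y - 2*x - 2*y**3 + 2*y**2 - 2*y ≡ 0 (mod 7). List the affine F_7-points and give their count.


Affine F_7-points: {(0, 0), (0, 3), (0, 5), (2, 4), (3, 0), (3, 1), (3, 4), (4, 6), (5, 0)}; count = 9.

For each of the 49 pairs (x, y) ∈ F_7², evaluate f(x, y) mod 7. Record the zeros.
  x = 0: [0↦0, 1↦5, 2↦2, 3↦0, 4↦1, 5↦0, 6↦6]  zeros at y ∈ {0, 3, 5}
  x = 1: [0↦5, 1↦6, 2↦2, 3↦2, 4↦1, 5↦1, 6↦4]  zeros at y ∈ ∅
  x = 2: [0↦2, 1↦6, 2↦1, 3↦3, 4↦0, 5↦1, 6↦1]  zeros at y ∈ {4}
  x = 3: [0↦0, 1↦0, 2↦1, 3↦5, 4↦0, 5↦2, 6↦6]  zeros at y ∈ {0, 1, 4}
  x = 4: [0↦1, 1↦4, 2↦4, 3↦3, 4↦3, 5↦6, 6↦0]  zeros at y ∈ {6}
  x = 5: [0↦0, 1↦6, 2↦5, 3↦6, 4↦4, 5↦1, 6↦6]  zeros at y ∈ {0}
  x = 6: [0↦6, 1↦1, 2↦6, 3↦2, 4↦5, 5↦3, 6↦5]  zeros at y ∈ ∅
Collecting zeros: affine points = {(0, 0), (0, 3), (0, 5), (2, 4), (3, 0), (3, 1), (3, 4), (4, 6), (5, 0)}.
Total count |C(F_7)_aff| = 9.


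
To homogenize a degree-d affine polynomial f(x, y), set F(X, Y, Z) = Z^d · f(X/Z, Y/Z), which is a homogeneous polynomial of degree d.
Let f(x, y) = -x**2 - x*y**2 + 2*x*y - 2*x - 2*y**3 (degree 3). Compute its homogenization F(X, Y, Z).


F(X, Y, Z) = -X**2*Z - X*Y**2 + 2*X*Y*Z - 2*X*Z**2 - 2*Y**3

deg(f) = 3.
Substitute x = X/Z, y = Y/Z into f, then multiply by Z^3.
  monomial -1·x^2·y^0 ↦ -1·X^2·Y^0·Z^1.
  monomial -1·x^1·y^2 ↦ -1·X^1·Y^2·Z^0.
  monomial 2·x^1·y^1 ↦ 2·X^1·Y^1·Z^1.
  monomial -2·x^1·y^0 ↦ -2·X^1·Y^0·Z^2.
  monomial -2·x^0·y^3 ↦ -2·X^0·Y^3·Z^0.
Collecting: F(X, Y, Z) = -X**2*Z - X*Y**2 + 2*X*Y*Z - 2*X*Z**2 - 2*Y**3.


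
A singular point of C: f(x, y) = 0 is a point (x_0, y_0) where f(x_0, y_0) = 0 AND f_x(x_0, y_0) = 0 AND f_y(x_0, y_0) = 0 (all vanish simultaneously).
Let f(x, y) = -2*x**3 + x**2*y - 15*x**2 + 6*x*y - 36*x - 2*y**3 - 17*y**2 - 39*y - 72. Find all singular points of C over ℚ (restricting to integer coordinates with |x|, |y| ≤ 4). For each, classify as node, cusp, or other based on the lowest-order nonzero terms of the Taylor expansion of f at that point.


Singular points: {(-3, -3)}; classification: cusp.

Compute partial derivatives:
  f_x = -6*x**2 + 2*x*y - 30*x + 6*y - 36.
  f_y = x**2 + 6*x - 6*y**2 - 34*y - 39.
Scan x_0 ∈ {−4, ..., 4}. For each x_0, f_y(x_0, y) is a polynomial in y; find its integer roots y ∈ {−4, ..., 4}, then test f_x and f at those candidates.
  x = -4: f_y(-4, y) = -6*y**2 - 34*y - 47; no integer root y with |y| ≤ 4.
  x = -3: f_y(-3, y) = -6*y**2 - 34*y - 48; vanishes at y ∈ {-3}. (-3, -3): f_x = 0, f = 0 — SINGULAR.
  x = -2: f_y(-2, y) = -6*y**2 - 34*y - 47; no integer root y with |y| ≤ 4.
  x = -1: f_y(-1, y) = -6*y**2 - 34*y - 44; vanishes at y ∈ {-2}. (-1, -2): f_x = -20 ≠ 0.
  x = 0: f_y(0, y) = -6*y**2 - 34*y - 39; no integer root y with |y| ≤ 4.
  x = 1: f_y(1, y) = -6*y**2 - 34*y - 32; no integer root y with |y| ≤ 4.
  x = 2: f_y(2, y) = -6*y**2 - 34*y - 23; no integer root y with |y| ≤ 4.
  x = 3: f_y(3, y) = -6*y**2 - 34*y - 12; no integer root y with |y| ≤ 4.
  x = 4: f_y(4, y) = -6*y**2 - 34*y + 1; no integer root y with |y| ≤ 4.
Only singular point on the grid: (-3, -3).
Classify: substitute x = -3 + u, y = -3 + v and expand: f = -2*u**3 + u**2*v - 2*v**3 + v**2.
No constant or linear terms (consistent with a singular point). Quadratic part: v**2. Cubic part: -2*u**3 + u**2*v - 2*v**3.
The quadratic part v**2 is a perfect square, so there is a single (double) tangent line v = 0, i.e. y = -3. Restricting the cubic part to that line (v = 0) leaves -2*u**3 ≠ 0, so f is not divisible by v and the branch is v² ≈ 2*u**3 to lowest order — this is a cusp.
Classification: cusp.


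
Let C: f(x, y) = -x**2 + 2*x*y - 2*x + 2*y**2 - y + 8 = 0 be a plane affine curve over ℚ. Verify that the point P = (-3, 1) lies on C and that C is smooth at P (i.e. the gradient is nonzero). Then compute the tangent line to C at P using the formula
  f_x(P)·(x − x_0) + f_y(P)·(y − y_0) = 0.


Tangent line at P: 6*x - 3*y + 21 = 0.

Step 1: f(-3, 1) = 0, so P lies on C.
Step 2: partial derivatives
  f_x(x, y) = -2*x + 2*y - 2, f_y(x, y) = 2*x + 4*y - 1.
  f_x(P) = 6, f_y(P) = -3 (gradient nonzero, so P is smooth).
Step 3: tangent line at P: 6·(x − -3) + -3·(y − 1) = 0.
Expanding: 6*x - 3*y + 21 = 0.


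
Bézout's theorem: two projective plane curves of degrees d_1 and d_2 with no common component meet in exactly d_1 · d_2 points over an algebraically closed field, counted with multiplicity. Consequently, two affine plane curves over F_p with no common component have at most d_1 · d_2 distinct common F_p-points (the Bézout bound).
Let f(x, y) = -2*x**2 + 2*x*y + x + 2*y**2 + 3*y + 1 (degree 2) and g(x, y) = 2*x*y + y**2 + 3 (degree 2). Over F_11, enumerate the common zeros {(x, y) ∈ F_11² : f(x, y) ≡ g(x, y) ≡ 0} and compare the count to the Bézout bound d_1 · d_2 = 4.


Common zeros: ∅; count = 0; Bézout bound = 4.

deg(f) = 2, deg(g) = 2, so Bézout bound = 4.
Scan x ∈ F_11. For each x, list the y ∈ F_11 with f(x, y) ≡ 0 and those with g(x, y) ≡ 0 (mod 11); the common zeros in that column are the intersection.
  x = 0: f ≡ 0 at y ∈ {5, 10}; g ≡ 0 at y ∈ ∅; common: ∅.
  x = 1: f ≡ 0 at y ∈ {0, 3}; g ≡ 0 at y ∈ {2, 7}; common: ∅.
  x = 2: f ≡ 0 at y ∈ {4, 9}; g ≡ 0 at y ∈ {8, 10}; common: ∅.
  x = 3: f ≡ 0 at y ∈ ∅; g ≡ 0 at y ∈ ∅; common: ∅.
  x = 4: f ≡ 0 at y ∈ ∅; g ≡ 0 at y ∈ ∅; common: ∅.
  x = 5: f ≡ 0 at y ∈ {0, 10}; g ≡ 0 at y ∈ {6}; common: ∅.
  x = 6: f ≡ 0 at y ∈ ∅; g ≡ 0 at y ∈ {5}; common: ∅.
  x = 7: f ≡ 0 at y ∈ ∅; g ≡ 0 at y ∈ ∅; common: ∅.
  x = 8: f ≡ 0 at y ∈ {3, 4}; g ≡ 0 at y ∈ ∅; common: ∅.
  x = 9: f ≡ 0 at y ∈ ∅; g ≡ 0 at y ∈ {1, 3}; common: ∅.
  x = 10: f ≡ 0 at y ∈ ∅; g ≡ 0 at y ∈ {4, 9}; common: ∅.
Collecting: common zeros = ∅, so the count is 0.
Comparison with the Bézout bound: 0 ≤ 4 = deg(f)·deg(g), as expected for curves with no common component (the affine F_11-count falls short of the bound because intersections may lie at infinity, over extension fields, or carry multiplicity).


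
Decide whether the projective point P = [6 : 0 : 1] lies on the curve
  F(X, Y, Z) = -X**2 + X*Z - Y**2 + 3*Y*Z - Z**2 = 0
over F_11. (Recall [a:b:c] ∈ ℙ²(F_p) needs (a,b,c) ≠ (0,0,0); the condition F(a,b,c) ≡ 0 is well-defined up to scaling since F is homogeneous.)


F(6,0,1) ≡ 2 (mod 11); P is NOT on the curve.

Evaluate F(6, 0, 1) term-by-term (mod 11).
  -X**2 ↦ -1·36·1·1 = -36
  X*Z ↦ 1·6·1·1 = 6
  -Y**2 ↦ -1·1·0·1 = 0
  3*Y*Z ↦ 3·1·0·1 = 0
  -Z**2 ↦ -1·1·1·1 = -1
Sum: F(6, 0, 1) = (-36) + (6) + (0) + (0) + (-1) = -31.
Reducing mod 11: -31 ≡ 2 (mod 11).
Since F(a, b, c) ≡ 2 ≠ 0 (mod 11), P does NOT lie on the curve.


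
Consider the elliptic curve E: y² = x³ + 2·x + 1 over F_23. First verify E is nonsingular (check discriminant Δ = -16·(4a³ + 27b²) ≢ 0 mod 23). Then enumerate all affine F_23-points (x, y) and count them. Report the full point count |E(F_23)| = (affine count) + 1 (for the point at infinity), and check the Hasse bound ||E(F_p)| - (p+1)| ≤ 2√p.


Affine points = {(0, 1), (0, 22), (1, 2), (1, 21), (2, 6), (2, 17), (4, 2), (4, 21), (7, 6), (7, 17), (8, 0), (9, 9), (9, 14), (10, 3), (10, 20), (13, 4), (13, 19), (14, 6), (14, 17), (15, 5), (15, 18), (16, 9), (16, 14), (17, 7), (17, 16), (18, 2), (18, 21), (21, 9), (21, 14)}; affine count = 29; |E(F_23)| = 30.

Discriminant check: Δ ∝ 4a³ + 27b² = 4·2³ + 27·1² = 4·8 + 27·1 ≡ 13 (mod 23). Nonzero ⇒ E is nonsingular.
For each x ∈ F_23, compute rhs = x³ + 2·x + 1 mod 23, then count y ∈ F_23 with y² ≡ rhs.
  x = 0: rhs = 1, matching y values: 1, 22 (2 points).
  x = 1: rhs = 4, matching y values: 2, 21 (2 points).
  x = 2: rhs = 13, matching y values: 6, 17 (2 points).
  x = 3: rhs = 11, matching y values: none (0 points).
  x = 4: rhs = 4, matching y values: 2, 21 (2 points).
  x = 5: rhs = 21, matching y values: none (0 points).
  x = 6: rhs = 22, matching y values: none (0 points).
  x = 7: rhs = 13, matching y values: 6, 17 (2 points).
  x = 8: rhs = 0, matching y values: 0 (1 points).
  x = 9: rhs = 12, matching y values: 9, 14 (2 points).
  x = 10: rhs = 9, matching y values: 3, 20 (2 points).
  x = 11: rhs = 20, matching y values: none (0 points).
  x = 12: rhs = 5, matching y values: none (0 points).
  x = 13: rhs = 16, matching y values: 4, 19 (2 points).
  x = 14: rhs = 13, matching y values: 6, 17 (2 points).
  x = 15: rhs = 2, matching y values: 5, 18 (2 points).
  x = 16: rhs = 12, matching y values: 9, 14 (2 points).
  x = 17: rhs = 3, matching y values: 7, 16 (2 points).
  x = 18: rhs = 4, matching y values: 2, 21 (2 points).
  x = 19: rhs = 21, matching y values: none (0 points).
  x = 20: rhs = 14, matching y values: none (0 points).
  x = 21: rhs = 12, matching y values: 9, 14 (2 points).
  x = 22: rhs = 21, matching y values: none (0 points).
Total affine count: 29.
Full point count |E(F_23)| = 29 + 1 = 30.
Hasse bound: |30 − (23+1)| = |6| = 6 ≤ 2√23 ≈ 9.5917 ✓.


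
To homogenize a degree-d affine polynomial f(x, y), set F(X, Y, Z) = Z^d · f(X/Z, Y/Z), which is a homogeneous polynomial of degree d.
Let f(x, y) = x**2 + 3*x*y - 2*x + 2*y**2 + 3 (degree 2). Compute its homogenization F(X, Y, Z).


F(X, Y, Z) = X**2 + 3*X*Y - 2*X*Z + 2*Y**2 + 3*Z**2

deg(f) = 2.
Substitute x = X/Z, y = Y/Z into f, then multiply by Z^2.
  monomial 1·x^2·y^0 ↦ 1·X^2·Y^0·Z^0.
  monomial 3·x^1·y^1 ↦ 3·X^1·Y^1·Z^0.
  monomial -2·x^1·y^0 ↦ -2·X^1·Y^0·Z^1.
  monomial 2·x^0·y^2 ↦ 2·X^0·Y^2·Z^0.
  monomial 3·x^0·y^0 ↦ 3·X^0·Y^0·Z^2.
Collecting: F(X, Y, Z) = X**2 + 3*X*Y - 2*X*Z + 2*Y**2 + 3*Z**2.


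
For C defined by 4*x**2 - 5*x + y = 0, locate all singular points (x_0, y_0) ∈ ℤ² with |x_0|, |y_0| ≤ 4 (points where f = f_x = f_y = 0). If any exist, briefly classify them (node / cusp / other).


No singular points in the scanned grid; C is smooth there.

Compute partial derivatives:
  f_x = 8*x - 5.
  f_y = 1.
f_y = 1 is a nonzero constant, so f_y never vanishes: no point (x, y) can satisfy f = f_x = f_y = 0. In particular no (x, y) ∈ {−4, ..., 4}² is singular; the curve is smooth.


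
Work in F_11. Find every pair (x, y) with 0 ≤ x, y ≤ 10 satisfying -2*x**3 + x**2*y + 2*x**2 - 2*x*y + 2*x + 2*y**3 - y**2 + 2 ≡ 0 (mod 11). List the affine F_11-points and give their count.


Affine F_11-points: {(2, 4), (2, 9), (4, 1), (6, 2), (7, 0), (8, 2), (9, 0), (9, 7), (9, 10), (10, 2), (10, 6), (10, 9)}; count = 12.

For each of the 121 pairs (x, y) ∈ F_11², evaluate f(x, y) mod 11. Record the zeros.
  x = 0: [0↦2, 1↦3, 2↦3, 3↦3, 4↦4, 5↦7, 6↦2, 7↦1, 8↦5, 9↦4, 10↦10]  zeros at y ∈ ∅
  x = 1: [0↦4, 1↦4, 2↦3, 3↦2, 4↦2, 5↦4, 6↦9, 7↦7, 8↦10, 9↦8, 10↦2]  zeros at y ∈ ∅
  x = 2: [0↦9, 1↦10, 2↦10, 3↦10, 4↦0, 5↦3, 6↦9, 7↦8, 8↦1, 9↦0, 10↦6]  zeros at y ∈ {4, 9}
  x = 3: [0↦5, 1↦9, 2↦1, 3↦4, 4↦8, 5↦3, 6↦1, 7↦3, 8↦10, 9↦1, 10↦10]  zeros at y ∈ ∅
  x = 4: [0↦2, 1↦0, 2↦8, 3↦5, 4↦3, 5↦3, 6↦6, 7↦2, 8↦3, 9↦10, 10↦2]  zeros at y ∈ {1}
  x = 5: [0↦10, 1↦4, 2↦8, 3↦1, 4↦6, 5↦2, 6↦1, 7↦4, 8↦1, 9↦4, 10↦3]  zeros at y ∈ ∅
  x = 6: [0↦6, 1↦9, 2↦0, 3↦2, 4↦5, 5↦10, 6↦7, 7↦8, 8↦3, 9↦4, 10↦1]  zeros at y ∈ {2}
  x = 7: [0↦0, 1↦3, 2↦5, 3↦7, 4↦10, 5↦4, 6↦1, 7↦2, 8↦8, 9↦9, 10↦6]  zeros at y ∈ {0}
  x = 8: [0↦2, 1↦7, 2↦0, 3↦4, 4↦9, 5↦5, 6↦4, 7↦7, 8↦4, 9↦7, 10↦6]  zeros at y ∈ {2}
  x = 9: [0↦0, 1↦9, 2↦6, 3↦3, 4↦1, 5↦1, 6↦4, 7↦0, 8↦1, 9↦8, 10↦0]  zeros at y ∈ {0, 7, 10}
  x = 10: [0↦4, 1↦8, 2↦0, 3↦3, 4↦7, 5↦2, 6↦0, 7↦2, 8↦9, 9↦0, 10↦9]  zeros at y ∈ {2, 6, 9}
Collecting zeros: affine points = {(2, 4), (2, 9), (4, 1), (6, 2), (7, 0), (8, 2), (9, 0), (9, 7), (9, 10), (10, 2), (10, 6), (10, 9)}.
Total count |C(F_11)_aff| = 12.


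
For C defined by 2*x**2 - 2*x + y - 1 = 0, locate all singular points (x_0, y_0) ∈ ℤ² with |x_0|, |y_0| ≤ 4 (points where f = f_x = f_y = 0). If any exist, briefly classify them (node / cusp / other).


No singular points in the scanned grid; C is smooth there.

Compute partial derivatives:
  f_x = 4*x - 2.
  f_y = 1.
f_y = 1 is a nonzero constant, so f_y never vanishes: no point (x, y) can satisfy f = f_x = f_y = 0. In particular no (x, y) ∈ {−4, ..., 4}² is singular; the curve is smooth.


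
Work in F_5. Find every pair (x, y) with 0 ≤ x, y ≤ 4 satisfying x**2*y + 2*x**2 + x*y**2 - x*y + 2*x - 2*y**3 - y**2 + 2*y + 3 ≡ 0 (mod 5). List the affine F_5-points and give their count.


Affine F_5-points: {(1, 2), (2, 0), (3, 1), (3, 2), (3, 3)}; count = 5.

For each of the 25 pairs (x, y) ∈ F_5², evaluate f(x, y) mod 5. Record the zeros.
  x = 0: [0↦3, 1↦2, 2↦2, 3↦1, 4↦2]  zeros at y ∈ ∅
  x = 1: [0↦2, 1↦2, 2↦0, 3↦4, 4↦2]  zeros at y ∈ {2}
  x = 2: [0↦0, 1↦3, 2↦1, 3↦2, 4↦4]  zeros at y ∈ {0}
  x = 3: [0↦2, 1↦0, 2↦0, 3↦0, 4↦3]  zeros at y ∈ {1, 2, 3}
  x = 4: [0↦3, 1↦3, 2↦2, 3↦3, 4↦4]  zeros at y ∈ ∅
Collecting zeros: affine points = {(1, 2), (2, 0), (3, 1), (3, 2), (3, 3)}.
Total count |C(F_5)_aff| = 5.


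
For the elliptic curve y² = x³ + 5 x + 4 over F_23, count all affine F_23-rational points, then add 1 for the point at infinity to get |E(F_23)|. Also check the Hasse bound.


Affine points = {(0, 2), (0, 21), (3, 0), (5, 4), (5, 19), (8, 2), (8, 21), (13, 9), (13, 14), (14, 9), (14, 14), (15, 2), (15, 21), (19, 9), (19, 14), (20, 10), (20, 13), (21, 3), (21, 20)}; affine count = 19; |E(F_23)| = 20.

Discriminant check: Δ ∝ 4a³ + 27b² = 4·5³ + 27·4² = 4·125 + 27·16 ≡ 12 (mod 23). Nonzero ⇒ E is nonsingular.
For each x ∈ F_23, compute rhs = x³ + 5·x + 4 mod 23, then count y ∈ F_23 with y² ≡ rhs.
  x = 0: rhs = 4, matching y values: 2, 21 (2 points).
  x = 1: rhs = 10, matching y values: none (0 points).
  x = 2: rhs = 22, matching y values: none (0 points).
  x = 3: rhs = 0, matching y values: 0 (1 points).
  x = 4: rhs = 19, matching y values: none (0 points).
  x = 5: rhs = 16, matching y values: 4, 19 (2 points).
  x = 6: rhs = 20, matching y values: none (0 points).
  x = 7: rhs = 14, matching y values: none (0 points).
  x = 8: rhs = 4, matching y values: 2, 21 (2 points).
  x = 9: rhs = 19, matching y values: none (0 points).
  x = 10: rhs = 19, matching y values: none (0 points).
  x = 11: rhs = 10, matching y values: none (0 points).
  x = 12: rhs = 21, matching y values: none (0 points).
  x = 13: rhs = 12, matching y values: 9, 14 (2 points).
  x = 14: rhs = 12, matching y values: 9, 14 (2 points).
  x = 15: rhs = 4, matching y values: 2, 21 (2 points).
  x = 16: rhs = 17, matching y values: none (0 points).
  x = 17: rhs = 11, matching y values: none (0 points).
  x = 18: rhs = 15, matching y values: none (0 points).
  x = 19: rhs = 12, matching y values: 9, 14 (2 points).
  x = 20: rhs = 8, matching y values: 10, 13 (2 points).
  x = 21: rhs = 9, matching y values: 3, 20 (2 points).
  x = 22: rhs = 21, matching y values: none (0 points).
Total affine count: 19.
Full point count |E(F_23)| = 19 + 1 = 20.
Hasse bound: |20 − (23+1)| = |-4| = 4 ≤ 2√23 ≈ 9.5917 ✓.


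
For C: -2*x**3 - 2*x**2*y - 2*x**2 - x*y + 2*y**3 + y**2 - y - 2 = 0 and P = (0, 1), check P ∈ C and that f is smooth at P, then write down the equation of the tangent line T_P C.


Tangent line at P: -x + 7*y - 7 = 0.

Step 1: f(0, 1) = 0, so P lies on C.
Step 2: partial derivatives
  f_x(x, y) = -6*x**2 - 4*x*y - 4*x - y, f_y(x, y) = -2*x**2 - x + 6*y**2 + 2*y - 1.
  f_x(P) = -1, f_y(P) = 7 (gradient nonzero, so P is smooth).
Step 3: tangent line at P: -1·(x − 0) + 7·(y − 1) = 0.
Expanding: -x + 7*y - 7 = 0.


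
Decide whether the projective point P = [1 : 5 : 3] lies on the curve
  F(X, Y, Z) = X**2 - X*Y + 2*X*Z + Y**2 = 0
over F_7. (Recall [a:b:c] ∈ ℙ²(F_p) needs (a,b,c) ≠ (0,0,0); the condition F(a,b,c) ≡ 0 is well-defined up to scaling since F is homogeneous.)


F(1,5,3) ≡ 6 (mod 7); P is NOT on the curve.

Evaluate F(1, 5, 3) term-by-term (mod 7).
  X**2 ↦ 1·1·1·1 = 1
  -X*Y ↦ -1·1·5·1 = -5
  2*X*Z ↦ 2·1·1·3 = 6
  Y**2 ↦ 1·1·25·1 = 25
Sum: F(1, 5, 3) = (1) + (-5) + (6) + (25) = 27.
Reducing mod 7: 27 ≡ 6 (mod 7).
Since F(a, b, c) ≡ 6 ≠ 0 (mod 7), P does NOT lie on the curve.


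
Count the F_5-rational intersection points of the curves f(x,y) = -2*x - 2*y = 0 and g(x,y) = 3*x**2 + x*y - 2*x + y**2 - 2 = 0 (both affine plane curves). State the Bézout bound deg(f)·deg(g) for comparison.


Common zeros: ∅; count = 0; Bézout bound = 2.

deg(f) = 1, deg(g) = 2, so Bézout bound = 2.
Scan x ∈ F_5. For each x, list the y ∈ F_5 with f(x, y) ≡ 0 and those with g(x, y) ≡ 0 (mod 5); the common zeros in that column are the intersection.
  x = 0: f ≡ 0 at y ∈ {0}; g ≡ 0 at y ∈ ∅; common: ∅.
  x = 1: f ≡ 0 at y ∈ {4}; g ≡ 0 at y ∈ {2}; common: ∅.
  x = 2: f ≡ 0 at y ∈ {3}; g ≡ 0 at y ∈ {4}; common: ∅.
  x = 3: f ≡ 0 at y ∈ {2}; g ≡ 0 at y ∈ ∅; common: ∅.
  x = 4: f ≡ 0 at y ∈ {1}; g ≡ 0 at y ∈ {2, 4}; common: ∅.
Collecting: common zeros = ∅, so the count is 0.
Comparison with the Bézout bound: 0 ≤ 2 = deg(f)·deg(g), as expected for curves with no common component (the affine F_5-count falls short of the bound because intersections may lie at infinity, over extension fields, or carry multiplicity).


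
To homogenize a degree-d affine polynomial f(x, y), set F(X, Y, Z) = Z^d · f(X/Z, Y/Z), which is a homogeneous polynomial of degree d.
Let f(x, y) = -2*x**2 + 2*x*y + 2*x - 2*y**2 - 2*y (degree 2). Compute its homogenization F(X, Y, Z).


F(X, Y, Z) = -2*X**2 + 2*X*Y + 2*X*Z - 2*Y**2 - 2*Y*Z

deg(f) = 2.
Substitute x = X/Z, y = Y/Z into f, then multiply by Z^2.
  monomial -2·x^2·y^0 ↦ -2·X^2·Y^0·Z^0.
  monomial 2·x^1·y^1 ↦ 2·X^1·Y^1·Z^0.
  monomial 2·x^1·y^0 ↦ 2·X^1·Y^0·Z^1.
  monomial -2·x^0·y^2 ↦ -2·X^0·Y^2·Z^0.
  monomial -2·x^0·y^1 ↦ -2·X^0·Y^1·Z^1.
Collecting: F(X, Y, Z) = -2*X**2 + 2*X*Y + 2*X*Z - 2*Y**2 - 2*Y*Z.


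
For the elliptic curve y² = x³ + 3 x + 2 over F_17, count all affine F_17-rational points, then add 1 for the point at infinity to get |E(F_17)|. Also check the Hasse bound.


Affine points = {(0, 6), (0, 11), (2, 4), (2, 13), (3, 2), (3, 15), (6, 7), (6, 10), (7, 3), (7, 14), (12, 7), (12, 10), (14, 0), (16, 7), (16, 10)}; affine count = 15; |E(F_17)| = 16.

Discriminant check: Δ ∝ 4a³ + 27b² = 4·3³ + 27·2² = 4·27 + 27·4 ≡ 12 (mod 17). Nonzero ⇒ E is nonsingular.
For each x ∈ F_17, compute rhs = x³ + 3·x + 2 mod 17, then count y ∈ F_17 with y² ≡ rhs.
  x = 0: rhs = 2, matching y values: 6, 11 (2 points).
  x = 1: rhs = 6, matching y values: none (0 points).
  x = 2: rhs = 16, matching y values: 4, 13 (2 points).
  x = 3: rhs = 4, matching y values: 2, 15 (2 points).
  x = 4: rhs = 10, matching y values: none (0 points).
  x = 5: rhs = 6, matching y values: none (0 points).
  x = 6: rhs = 15, matching y values: 7, 10 (2 points).
  x = 7: rhs = 9, matching y values: 3, 14 (2 points).
  x = 8: rhs = 11, matching y values: none (0 points).
  x = 9: rhs = 10, matching y values: none (0 points).
  x = 10: rhs = 12, matching y values: none (0 points).
  x = 11: rhs = 6, matching y values: none (0 points).
  x = 12: rhs = 15, matching y values: 7, 10 (2 points).
  x = 13: rhs = 11, matching y values: none (0 points).
  x = 14: rhs = 0, matching y values: 0 (1 points).
  x = 15: rhs = 5, matching y values: none (0 points).
  x = 16: rhs = 15, matching y values: 7, 10 (2 points).
Total affine count: 15.
Full point count |E(F_17)| = 15 + 1 = 16.
Hasse bound: |16 − (17+1)| = |-2| = 2 ≤ 2√17 ≈ 8.2462 ✓.


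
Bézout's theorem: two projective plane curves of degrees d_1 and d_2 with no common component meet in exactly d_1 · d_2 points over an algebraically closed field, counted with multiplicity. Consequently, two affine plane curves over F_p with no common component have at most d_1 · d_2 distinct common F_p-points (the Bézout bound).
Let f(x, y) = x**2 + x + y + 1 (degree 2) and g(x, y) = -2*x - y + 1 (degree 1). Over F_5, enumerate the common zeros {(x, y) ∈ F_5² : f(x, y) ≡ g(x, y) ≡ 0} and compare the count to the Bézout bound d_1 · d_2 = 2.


Common zeros: ∅; count = 0; Bézout bound = 2.

deg(f) = 2, deg(g) = 1, so Bézout bound = 2.
Scan x ∈ F_5. For each x, list the y ∈ F_5 with f(x, y) ≡ 0 and those with g(x, y) ≡ 0 (mod 5); the common zeros in that column are the intersection.
  x = 0: f ≡ 0 at y ∈ {4}; g ≡ 0 at y ∈ {1}; common: ∅.
  x = 1: f ≡ 0 at y ∈ {2}; g ≡ 0 at y ∈ {4}; common: ∅.
  x = 2: f ≡ 0 at y ∈ {3}; g ≡ 0 at y ∈ {2}; common: ∅.
  x = 3: f ≡ 0 at y ∈ {2}; g ≡ 0 at y ∈ {0}; common: ∅.
  x = 4: f ≡ 0 at y ∈ {4}; g ≡ 0 at y ∈ {3}; common: ∅.
Collecting: common zeros = ∅, so the count is 0.
Comparison with the Bézout bound: 0 ≤ 2 = deg(f)·deg(g), as expected for curves with no common component (the affine F_5-count falls short of the bound because intersections may lie at infinity, over extension fields, or carry multiplicity).


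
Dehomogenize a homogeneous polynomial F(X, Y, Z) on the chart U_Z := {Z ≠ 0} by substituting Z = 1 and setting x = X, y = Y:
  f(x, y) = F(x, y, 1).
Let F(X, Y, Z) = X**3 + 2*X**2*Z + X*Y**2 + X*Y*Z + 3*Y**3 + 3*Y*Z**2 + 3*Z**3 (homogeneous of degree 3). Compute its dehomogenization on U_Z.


f(x, y) = x**3 + 2*x**2 + x*y**2 + x*y + 3*y**3 + 3*y + 3

On U_Z we set Z = 1. Each monomial c·X^i·Y^j·Z^k in F becomes c·x^i·y^j·1^k = c·x^i·y^j.
Substituting Z = 1: F(X, Y, 1) = x**3 + 2*x**2 + x*y**2 + x*y + 3*y**3 + 3*y + 3.
Note: deg(f) ≤ deg(F) = 3; strict inequality happens when F is divisible by Z (lost terms).


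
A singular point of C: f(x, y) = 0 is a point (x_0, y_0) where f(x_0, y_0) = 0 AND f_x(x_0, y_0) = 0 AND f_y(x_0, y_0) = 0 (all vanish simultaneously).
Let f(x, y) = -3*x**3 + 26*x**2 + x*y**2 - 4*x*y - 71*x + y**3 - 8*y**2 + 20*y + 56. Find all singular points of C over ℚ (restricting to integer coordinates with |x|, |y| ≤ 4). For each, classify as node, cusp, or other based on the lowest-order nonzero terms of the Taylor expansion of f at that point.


Singular points: {(3, 2)}; classification: node.

Compute partial derivatives:
  f_x = -9*x**2 + 52*x + y**2 - 4*y - 71.
  f_y = 2*x*y - 4*x + 3*y**2 - 16*y + 20.
Scan x_0 ∈ {−4, ..., 4}. For each x_0, f_y(x_0, y) is a polynomial in y; find its integer roots y ∈ {−4, ..., 4}, then test f_x and f at those candidates.
  x = -4: f_y(-4, y) = 3*y**2 - 24*y + 36; vanishes at y ∈ {2}. (-4, 2): f_x = -427 ≠ 0.
  x = -3: f_y(-3, y) = 3*y**2 - 22*y + 32; vanishes at y ∈ {2}. (-3, 2): f_x = -312 ≠ 0.
  x = -2: f_y(-2, y) = 3*y**2 - 20*y + 28; vanishes at y ∈ {2}. (-2, 2): f_x = -215 ≠ 0.
  x = -1: f_y(-1, y) = 3*y**2 - 18*y + 24; vanishes at y ∈ {2, 4}. (-1, 2): f_x = -136 ≠ 0; (-1, 4): f_x = -132 ≠ 0.
  x = 0: f_y(0, y) = 3*y**2 - 16*y + 20; vanishes at y ∈ {2}. (0, 2): f_x = -75 ≠ 0.
  x = 1: f_y(1, y) = 3*y**2 - 14*y + 16; vanishes at y ∈ {2}. (1, 2): f_x = -32 ≠ 0.
  x = 2: f_y(2, y) = 3*y**2 - 12*y + 12; vanishes at y ∈ {2}. (2, 2): f_x = -7 ≠ 0.
  x = 3: f_y(3, y) = 3*y**2 - 10*y + 8; vanishes at y ∈ {2}. (3, 2): f_x = 0, f = 0 — SINGULAR.
  x = 4: f_y(4, y) = 3*y**2 - 8*y + 4; vanishes at y ∈ {2}. (4, 2): f_x = -11 ≠ 0.
Only singular point on the grid: (3, 2).
Classify: substitute x = 3 + u, y = 2 + v and expand: f = -3*u**3 - u**2 + u*v**2 + v**3 + v**2.
No constant or linear terms (consistent with a singular point). Quadratic part: -u**2 + v**2. Cubic part: -3*u**3 + u*v**2 + v**3.
The quadratic part v**2 - u**2 = (v − u)(v + u) splits into two distinct linear factors, so there are two distinct tangent lines y − 2 = ±(x − 3) — this is a node (ordinary double point).
Classification: node.


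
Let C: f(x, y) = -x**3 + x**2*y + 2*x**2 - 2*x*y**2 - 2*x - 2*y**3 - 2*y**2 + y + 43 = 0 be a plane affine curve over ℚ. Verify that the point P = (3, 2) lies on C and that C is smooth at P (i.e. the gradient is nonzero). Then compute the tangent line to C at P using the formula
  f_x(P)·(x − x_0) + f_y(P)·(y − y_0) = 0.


Tangent line at P: -13*x - 46*y + 131 = 0.

Step 1: f(3, 2) = 0, so P lies on C.
Step 2: partial derivatives
  f_x(x, y) = -3*x**2 + 2*x*y + 4*x - 2*y**2 - 2, f_y(x, y) = x**2 - 4*x*y - 6*y**2 - 4*y + 1.
  f_x(P) = -13, f_y(P) = -46 (gradient nonzero, so P is smooth).
Step 3: tangent line at P: -13·(x − 3) + -46·(y − 2) = 0.
Expanding: -13*x - 46*y + 131 = 0.


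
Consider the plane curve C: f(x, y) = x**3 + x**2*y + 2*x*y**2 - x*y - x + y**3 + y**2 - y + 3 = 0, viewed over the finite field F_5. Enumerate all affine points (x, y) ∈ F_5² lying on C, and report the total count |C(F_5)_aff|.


Affine F_5-points: {(3, 1), (4, 4)}; count = 2.

For each of the 25 pairs (x, y) ∈ F_5², evaluate f(x, y) mod 5. Record the zeros.
  x = 0: [0↦3, 1↦4, 2↦3, 3↦1, 4↦4]  zeros at y ∈ ∅
  x = 1: [0↦3, 1↦1, 2↦1, 3↦4, 4↦1]  zeros at y ∈ ∅
  x = 2: [0↦4, 1↦1, 2↦4, 3↦4, 4↦2]  zeros at y ∈ ∅
  x = 3: [0↦2, 1↦0, 2↦3, 3↦2, 4↦3]  zeros at y ∈ {1}
  x = 4: [0↦3, 1↦4, 2↦4, 3↦4, 4↦0]  zeros at y ∈ {4}
Collecting zeros: affine points = {(3, 1), (4, 4)}.
Total count |C(F_5)_aff| = 2.


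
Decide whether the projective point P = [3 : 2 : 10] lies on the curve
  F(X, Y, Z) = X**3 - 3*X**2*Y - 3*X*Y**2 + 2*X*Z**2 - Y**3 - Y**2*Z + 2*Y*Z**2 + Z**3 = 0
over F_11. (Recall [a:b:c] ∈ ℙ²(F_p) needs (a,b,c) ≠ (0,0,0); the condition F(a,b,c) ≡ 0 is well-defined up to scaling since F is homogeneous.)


F(3,2,10) ≡ 8 (mod 11); P is NOT on the curve.

Evaluate F(3, 2, 10) term-by-term (mod 11).
  X**3 ↦ 1·27·1·1 = 27
  -3*X**2*Y ↦ -3·9·2·1 = -54
  -3*X*Y**2 ↦ -3·3·4·1 = -36
  2*X*Z**2 ↦ 2·3·1·100 = 600
  -Y**3 ↦ -1·1·8·1 = -8
  -Y**2*Z ↦ -1·1·4·10 = -40
  2*Y*Z**2 ↦ 2·1·2·100 = 400
  Z**3 ↦ 1·1·1·1000 = 1000
Sum: F(3, 2, 10) = (27) + (-54) + (-36) + (600) + (-8) + (-40) + (400) + (1000) = 1889.
Reducing mod 11: 1889 ≡ 8 (mod 11).
Since F(a, b, c) ≡ 8 ≠ 0 (mod 11), P does NOT lie on the curve.


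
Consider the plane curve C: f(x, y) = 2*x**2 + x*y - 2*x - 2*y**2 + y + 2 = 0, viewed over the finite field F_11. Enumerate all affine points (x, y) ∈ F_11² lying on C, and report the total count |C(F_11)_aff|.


Affine F_11-points: {(1, 4), (1, 8), (5, 5), (5, 9), (7, 7), (7, 8), (8, 1), (8, 9), (9, 1), (9, 4), (10, 5), (10, 6)}; count = 12.

For each of the 121 pairs (x, y) ∈ F_11², evaluate f(x, y) mod 11. Record the zeros.
  x = 0: [0↦2, 1↦1, 2↦7, 3↦9, 4↦7, 5↦1, 6↦2, 7↦10, 8↦3, 9↦3, 10↦10]  zeros at y ∈ ∅
  x = 1: [0↦2, 1↦2, 2↦9, 3↦1, 4↦0, 5↦6, 6↦8, 7↦6, 8↦0, 9↦1, 10↦9]  zeros at y ∈ {4, 8}
  x = 2: [0↦6, 1↦7, 2↦4, 3↦8, 4↦8, 5↦4, 6↦7, 7↦6, 8↦1, 9↦3, 10↦1]  zeros at y ∈ ∅
  x = 3: [0↦3, 1↦5, 2↦3, 3↦8, 4↦9, 5↦6, 6↦10, 7↦10, 8↦6, 9↦9, 10↦8]  zeros at y ∈ ∅
  x = 4: [0↦4, 1↦7, 2↦6, 3↦1, 4↦3, 5↦1, 6↦6, 7↦7, 8↦4, 9↦8, 10↦8]  zeros at y ∈ ∅
  x = 5: [0↦9, 1↦2, 2↦2, 3↦9, 4↦1, 5↦0, 6↦6, 7↦8, 8↦6, 9↦0, 10↦1]  zeros at y ∈ {5, 9}
  x = 6: [0↦7, 1↦1, 2↦2, 3↦10, 4↦3, 5↦3, 6↦10, 7↦2, 8↦1, 9↦7, 10↦9]  zeros at y ∈ ∅
  x = 7: [0↦9, 1↦4, 2↦6, 3↦4, 4↦9, 5↦10, 6↦7, 7↦0, 8↦0, 9↦7, 10↦10]  zeros at y ∈ {7, 8}
  x = 8: [0↦4, 1↦0, 2↦3, 3↦2, 4↦8, 5↦10, 6↦8, 7↦2, 8↦3, 9↦0, 10↦4]  zeros at y ∈ {1, 9}
  x = 9: [0↦3, 1↦0, 2↦4, 3↦4, 4↦0, 5↦3, 6↦2, 7↦8, 8↦10, 9↦8, 10↦2]  zeros at y ∈ {1, 4}
  x = 10: [0↦6, 1↦4, 2↦9, 3↦10, 4↦7, 5↦0, 6↦0, 7↦7, 8↦10, 9↦9, 10↦4]  zeros at y ∈ {5, 6}
Collecting zeros: affine points = {(1, 4), (1, 8), (5, 5), (5, 9), (7, 7), (7, 8), (8, 1), (8, 9), (9, 1), (9, 4), (10, 5), (10, 6)}.
Total count |C(F_11)_aff| = 12.


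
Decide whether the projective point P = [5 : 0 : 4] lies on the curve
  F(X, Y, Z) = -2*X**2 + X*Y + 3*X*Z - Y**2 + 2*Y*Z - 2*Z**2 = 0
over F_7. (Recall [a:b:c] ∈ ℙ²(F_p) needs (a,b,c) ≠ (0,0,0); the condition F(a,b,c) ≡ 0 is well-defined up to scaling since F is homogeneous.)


F(5,0,4) ≡ 6 (mod 7); P is NOT on the curve.

Evaluate F(5, 0, 4) term-by-term (mod 7).
  -2*X**2 ↦ -2·25·1·1 = -50
  X*Y ↦ 1·5·0·1 = 0
  3*X*Z ↦ 3·5·1·4 = 60
  -Y**2 ↦ -1·1·0·1 = 0
  2*Y*Z ↦ 2·1·0·4 = 0
  -2*Z**2 ↦ -2·1·1·16 = -32
Sum: F(5, 0, 4) = (-50) + (0) + (60) + (0) + (0) + (-32) = -22.
Reducing mod 7: -22 ≡ 6 (mod 7).
Since F(a, b, c) ≡ 6 ≠ 0 (mod 7), P does NOT lie on the curve.


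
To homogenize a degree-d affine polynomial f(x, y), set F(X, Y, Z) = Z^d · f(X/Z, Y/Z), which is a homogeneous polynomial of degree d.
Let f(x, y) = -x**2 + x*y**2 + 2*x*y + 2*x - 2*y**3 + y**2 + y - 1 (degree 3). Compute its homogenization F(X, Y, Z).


F(X, Y, Z) = -X**2*Z + X*Y**2 + 2*X*Y*Z + 2*X*Z**2 - 2*Y**3 + Y**2*Z + Y*Z**2 - Z**3

deg(f) = 3.
Substitute x = X/Z, y = Y/Z into f, then multiply by Z^3.
  monomial -1·x^2·y^0 ↦ -1·X^2·Y^0·Z^1.
  monomial 1·x^1·y^2 ↦ 1·X^1·Y^2·Z^0.
  monomial 2·x^1·y^1 ↦ 2·X^1·Y^1·Z^1.
  monomial 2·x^1·y^0 ↦ 2·X^1·Y^0·Z^2.
  monomial -2·x^0·y^3 ↦ -2·X^0·Y^3·Z^0.
  monomial 1·x^0·y^2 ↦ 1·X^0·Y^2·Z^1.
  monomial 1·x^0·y^1 ↦ 1·X^0·Y^1·Z^2.
  monomial -1·x^0·y^0 ↦ -1·X^0·Y^0·Z^3.
Collecting: F(X, Y, Z) = -X**2*Z + X*Y**2 + 2*X*Y*Z + 2*X*Z**2 - 2*Y**3 + Y**2*Z + Y*Z**2 - Z**3.


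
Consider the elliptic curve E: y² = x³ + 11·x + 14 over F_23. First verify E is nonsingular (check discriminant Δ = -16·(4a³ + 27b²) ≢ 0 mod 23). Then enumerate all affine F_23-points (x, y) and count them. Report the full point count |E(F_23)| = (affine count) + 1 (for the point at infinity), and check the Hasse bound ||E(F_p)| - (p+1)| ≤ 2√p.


Affine points = {(1, 7), (1, 16), (8, 4), (8, 19), (13, 10), (13, 13), (15, 9), (15, 14), (16, 10), (16, 13), (17, 10), (17, 13), (18, 8), (18, 15), (20, 0), (22, 5), (22, 18)}; affine count = 17; |E(F_23)| = 18.

Discriminant check: Δ ∝ 4a³ + 27b² = 4·11³ + 27·14² = 4·1331 + 27·196 ≡ 13 (mod 23). Nonzero ⇒ E is nonsingular.
For each x ∈ F_23, compute rhs = x³ + 11·x + 14 mod 23, then count y ∈ F_23 with y² ≡ rhs.
  x = 0: rhs = 14, matching y values: none (0 points).
  x = 1: rhs = 3, matching y values: 7, 16 (2 points).
  x = 2: rhs = 21, matching y values: none (0 points).
  x = 3: rhs = 5, matching y values: none (0 points).
  x = 4: rhs = 7, matching y values: none (0 points).
  x = 5: rhs = 10, matching y values: none (0 points).
  x = 6: rhs = 20, matching y values: none (0 points).
  x = 7: rhs = 20, matching y values: none (0 points).
  x = 8: rhs = 16, matching y values: 4, 19 (2 points).
  x = 9: rhs = 14, matching y values: none (0 points).
  x = 10: rhs = 20, matching y values: none (0 points).
  x = 11: rhs = 17, matching y values: none (0 points).
  x = 12: rhs = 11, matching y values: none (0 points).
  x = 13: rhs = 8, matching y values: 10, 13 (2 points).
  x = 14: rhs = 14, matching y values: none (0 points).
  x = 15: rhs = 12, matching y values: 9, 14 (2 points).
  x = 16: rhs = 8, matching y values: 10, 13 (2 points).
  x = 17: rhs = 8, matching y values: 10, 13 (2 points).
  x = 18: rhs = 18, matching y values: 8, 15 (2 points).
  x = 19: rhs = 21, matching y values: none (0 points).
  x = 20: rhs = 0, matching y values: 0 (1 points).
  x = 21: rhs = 7, matching y values: none (0 points).
  x = 22: rhs = 2, matching y values: 5, 18 (2 points).
Total affine count: 17.
Full point count |E(F_23)| = 17 + 1 = 18.
Hasse bound: |18 − (23+1)| = |-6| = 6 ≤ 2√23 ≈ 9.5917 ✓.


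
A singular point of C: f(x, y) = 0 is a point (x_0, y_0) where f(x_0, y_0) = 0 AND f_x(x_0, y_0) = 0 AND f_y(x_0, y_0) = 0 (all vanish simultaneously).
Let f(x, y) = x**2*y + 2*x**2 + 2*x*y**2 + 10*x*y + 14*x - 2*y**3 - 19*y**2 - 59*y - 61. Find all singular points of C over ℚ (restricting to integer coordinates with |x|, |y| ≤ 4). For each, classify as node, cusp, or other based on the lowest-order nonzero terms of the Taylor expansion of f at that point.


Singular points: {(1, -3)}; classification: node.

Compute partial derivatives:
  f_x = 2*x*y + 4*x + 2*y**2 + 10*y + 14.
  f_y = x**2 + 4*x*y + 10*x - 6*y**2 - 38*y - 59.
Scan x_0 ∈ {−4, ..., 4}. For each x_0, f_y(x_0, y) is a polynomial in y; find its integer roots y ∈ {−4, ..., 4}, then test f_x and f at those candidates.
  x = -4: f_y(-4, y) = -6*y**2 - 54*y - 83; no integer root y with |y| ≤ 4.
  x = -3: f_y(-3, y) = -6*y**2 - 50*y - 80; no integer root y with |y| ≤ 4.
  x = -2: f_y(-2, y) = -6*y**2 - 46*y - 75; no integer root y with |y| ≤ 4.
  x = -1: f_y(-1, y) = -6*y**2 - 42*y - 68; no integer root y with |y| ≤ 4.
  x = 0: f_y(0, y) = -6*y**2 - 38*y - 59; no integer root y with |y| ≤ 4.
  x = 1: f_y(1, y) = -6*y**2 - 34*y - 48; vanishes at y ∈ {-3}. (1, -3): f_x = 0, f = 0 — SINGULAR.
  x = 2: f_y(2, y) = -6*y**2 - 30*y - 35; no integer root y with |y| ≤ 4.
  x = 3: f_y(3, y) = -6*y**2 - 26*y - 20; vanishes at y ∈ {-1}. (3, -1): f_x = 12 ≠ 0.
  x = 4: f_y(4, y) = -6*y**2 - 22*y - 3; no integer root y with |y| ≤ 4.
Only singular point on the grid: (1, -3).
Classify: substitute x = 1 + u, y = -3 + v and expand: f = u**2*v - u**2 + 2*u*v**2 - 2*v**3 + v**2.
No constant or linear terms (consistent with a singular point). Quadratic part: -u**2 + v**2. Cubic part: u**2*v + 2*u*v**2 - 2*v**3.
The quadratic part v**2 - u**2 = (v − u)(v + u) splits into two distinct linear factors, so there are two distinct tangent lines y − -3 = ±(x − 1) — this is a node (ordinary double point).
Classification: node.


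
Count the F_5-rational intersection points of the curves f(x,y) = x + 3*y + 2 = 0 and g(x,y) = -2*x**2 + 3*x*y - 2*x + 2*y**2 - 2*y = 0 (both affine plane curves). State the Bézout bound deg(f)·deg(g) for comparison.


Common zeros: {(0, 1)}; count = 1; Bézout bound = 2.

deg(f) = 1, deg(g) = 2, so Bézout bound = 2.
Scan x ∈ F_5. For each x, list the y ∈ F_5 with f(x, y) ≡ 0 and those with g(x, y) ≡ 0 (mod 5); the common zeros in that column are the intersection.
  x = 0: f ≡ 0 at y ∈ {1}; g ≡ 0 at y ∈ {0, 1}; common: {1}.
  x = 1: f ≡ 0 at y ∈ {4}; g ≡ 0 at y ∈ ∅; common: ∅.
  x = 2: f ≡ 0 at y ∈ {2}; g ≡ 0 at y ∈ ∅; common: ∅.
  x = 3: f ≡ 0 at y ∈ {0}; g ≡ 0 at y ∈ {1, 3}; common: ∅.
  x = 4: f ≡ 0 at y ∈ {3}; g ≡ 0 at y ∈ {0}; common: ∅.
Collecting: common zeros = {(0, 1)}, so the count is 1.
Comparison with the Bézout bound: 1 ≤ 2 = deg(f)·deg(g), as expected for curves with no common component (the affine F_5-count falls short of the bound because intersections may lie at infinity, over extension fields, or carry multiplicity).


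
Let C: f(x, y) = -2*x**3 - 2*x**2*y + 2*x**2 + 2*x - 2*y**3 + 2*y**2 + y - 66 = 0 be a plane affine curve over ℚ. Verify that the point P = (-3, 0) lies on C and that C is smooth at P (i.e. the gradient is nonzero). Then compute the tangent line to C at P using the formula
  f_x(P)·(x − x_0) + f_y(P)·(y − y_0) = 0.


Tangent line at P: -64*x - 17*y - 192 = 0.

Step 1: f(-3, 0) = 0, so P lies on C.
Step 2: partial derivatives
  f_x(x, y) = -6*x**2 - 4*x*y + 4*x + 2, f_y(x, y) = -2*x**2 - 6*y**2 + 4*y + 1.
  f_x(P) = -64, f_y(P) = -17 (gradient nonzero, so P is smooth).
Step 3: tangent line at P: -64·(x − -3) + -17·(y − 0) = 0.
Expanding: -64*x - 17*y - 192 = 0.


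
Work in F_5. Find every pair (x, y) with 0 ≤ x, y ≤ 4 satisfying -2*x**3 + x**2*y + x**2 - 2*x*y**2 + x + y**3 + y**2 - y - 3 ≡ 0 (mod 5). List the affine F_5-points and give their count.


Affine F_5-points: {(0, 3), (1, 3), (1, 4), (2, 4), (3, 0)}; count = 5.

For each of the 25 pairs (x, y) ∈ F_5², evaluate f(x, y) mod 5. Record the zeros.
  x = 0: [0↦2, 1↦3, 2↦2, 3↦0, 4↦3]  zeros at y ∈ {3}
  x = 1: [0↦2, 1↦2, 2↦1, 3↦0, 4↦0]  zeros at y ∈ {3, 4}
  x = 2: [0↦2, 1↦3, 2↦4, 3↦1, 4↦0]  zeros at y ∈ {4}
  x = 3: [0↦0, 1↦4, 2↦4, 3↦1, 4↦1]  zeros at y ∈ {0}
  x = 4: [0↦4, 1↦3, 2↦4, 3↦3, 4↦1]  zeros at y ∈ ∅
Collecting zeros: affine points = {(0, 3), (1, 3), (1, 4), (2, 4), (3, 0)}.
Total count |C(F_5)_aff| = 5.


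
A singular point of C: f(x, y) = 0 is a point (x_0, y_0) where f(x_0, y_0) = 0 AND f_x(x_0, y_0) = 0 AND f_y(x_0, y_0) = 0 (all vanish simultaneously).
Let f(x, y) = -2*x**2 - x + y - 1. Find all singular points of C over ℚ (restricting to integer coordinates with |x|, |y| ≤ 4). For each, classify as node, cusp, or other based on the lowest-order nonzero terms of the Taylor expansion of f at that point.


No singular points in the scanned grid; C is smooth there.

Compute partial derivatives:
  f_x = -4*x - 1.
  f_y = 1.
f_y = 1 is a nonzero constant, so f_y never vanishes: no point (x, y) can satisfy f = f_x = f_y = 0. In particular no (x, y) ∈ {−4, ..., 4}² is singular; the curve is smooth.


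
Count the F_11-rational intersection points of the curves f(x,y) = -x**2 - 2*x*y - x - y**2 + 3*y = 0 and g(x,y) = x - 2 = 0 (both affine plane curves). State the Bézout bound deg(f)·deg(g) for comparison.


Common zeros: ∅; count = 0; Bézout bound = 2.

deg(f) = 2, deg(g) = 1, so Bézout bound = 2.
Scan x ∈ F_11. For each x, list the y ∈ F_11 with f(x, y) ≡ 0 and those with g(x, y) ≡ 0 (mod 11); the common zeros in that column are the intersection.
  x = 0: f ≡ 0 at y ∈ {0, 3}; g ≡ 0 at y ∈ ∅; common: ∅.
  x = 1: f ≡ 0 at y ∈ {5, 7}; g ≡ 0 at y ∈ ∅; common: ∅.
  x = 2: f ≡ 0 at y ∈ ∅; g ≡ 0 at y ∈ {0, 1, 2, 3, 4, 5, 6, 7, 8, 9, 10}; common: ∅.
  x = 3: f ≡ 0 at y ∈ {2, 6}; g ≡ 0 at y ∈ ∅; common: ∅.
  x = 4: f ≡ 0 at y ∈ {3}; g ≡ 0 at y ∈ ∅; common: ∅.
  x = 5: f ≡ 0 at y ∈ ∅; g ≡ 0 at y ∈ ∅; common: ∅.
  x = 6: f ≡ 0 at y ∈ {6, 7}; g ≡ 0 at y ∈ ∅; common: ∅.
  x = 7: f ≡ 0 at y ∈ ∅; g ≡ 0 at y ∈ ∅; common: ∅.
  x = 8: f ≡ 0 at y ∈ ∅; g ≡ 0 at y ∈ ∅; common: ∅.
  x = 9: f ≡ 0 at y ∈ ∅; g ≡ 0 at y ∈ ∅; common: ∅.
  x = 10: f ≡ 0 at y ∈ {0, 5}; g ≡ 0 at y ∈ ∅; common: ∅.
Collecting: common zeros = ∅, so the count is 0.
Comparison with the Bézout bound: 0 ≤ 2 = deg(f)·deg(g), as expected for curves with no common component (the affine F_11-count falls short of the bound because intersections may lie at infinity, over extension fields, or carry multiplicity).


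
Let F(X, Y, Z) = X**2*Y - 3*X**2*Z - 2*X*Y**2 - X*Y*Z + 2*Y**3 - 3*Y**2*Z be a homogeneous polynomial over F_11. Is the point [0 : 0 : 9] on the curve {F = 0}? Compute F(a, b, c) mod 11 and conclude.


F(0,0,9) ≡ 0 (mod 11); P is on the curve.

Evaluate F(0, 0, 9) term-by-term (mod 11).
  X**2*Y ↦ 1·0·0·1 = 0
  -3*X**2*Z ↦ -3·0·1·9 = 0
  -2*X*Y**2 ↦ -2·0·0·1 = 0
  -X*Y*Z ↦ -1·0·0·9 = 0
  2*Y**3 ↦ 2·1·0·1 = 0
  -3*Y**2*Z ↦ -3·1·0·9 = 0
Sum: F(0, 0, 9) = (0) + (0) + (0) + (0) + (0) + (0) = 0.
Reducing mod 11: 0 ≡ 0 (mod 11).
Since F(a, b, c) ≡ 0 (mod 11), P lies on the curve.


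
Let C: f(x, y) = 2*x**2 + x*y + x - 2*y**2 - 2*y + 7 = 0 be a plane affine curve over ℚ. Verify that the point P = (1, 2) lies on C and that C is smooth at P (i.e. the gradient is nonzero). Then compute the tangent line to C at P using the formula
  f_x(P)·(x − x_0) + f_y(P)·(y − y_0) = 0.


Tangent line at P: 7*x - 9*y + 11 = 0.

Step 1: f(1, 2) = 0, so P lies on C.
Step 2: partial derivatives
  f_x(x, y) = 4*x + y + 1, f_y(x, y) = x - 4*y - 2.
  f_x(P) = 7, f_y(P) = -9 (gradient nonzero, so P is smooth).
Step 3: tangent line at P: 7·(x − 1) + -9·(y − 2) = 0.
Expanding: 7*x - 9*y + 11 = 0.
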